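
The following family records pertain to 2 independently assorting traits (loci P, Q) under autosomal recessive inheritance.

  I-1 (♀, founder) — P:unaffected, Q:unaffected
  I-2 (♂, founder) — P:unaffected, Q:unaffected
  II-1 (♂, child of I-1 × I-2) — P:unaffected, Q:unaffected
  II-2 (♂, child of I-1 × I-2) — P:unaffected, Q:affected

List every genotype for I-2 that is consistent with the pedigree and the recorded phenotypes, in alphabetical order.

P/I-1 un ·: PP|Pp
P/I-2 un ·: PP|Pp
P/II-1 un I-1×I-2: PP|Pp
P/II-2 un I-1×I-2: PP|Pp
⇒ P over [I-1,I-2,II-1,II-2]: 13 consistent
Q/I-1 un ·: Qq
Q/I-2 un ·: Qq
Q/II-1 un I-1×I-2: QQ|Qq
Q/II-2 aff I-1×I-2: qq
⇒ Q over [I-1,I-2,II-1,II-2]: 2 consistent

I-2 ∈ {PP Qq, Pp Qq}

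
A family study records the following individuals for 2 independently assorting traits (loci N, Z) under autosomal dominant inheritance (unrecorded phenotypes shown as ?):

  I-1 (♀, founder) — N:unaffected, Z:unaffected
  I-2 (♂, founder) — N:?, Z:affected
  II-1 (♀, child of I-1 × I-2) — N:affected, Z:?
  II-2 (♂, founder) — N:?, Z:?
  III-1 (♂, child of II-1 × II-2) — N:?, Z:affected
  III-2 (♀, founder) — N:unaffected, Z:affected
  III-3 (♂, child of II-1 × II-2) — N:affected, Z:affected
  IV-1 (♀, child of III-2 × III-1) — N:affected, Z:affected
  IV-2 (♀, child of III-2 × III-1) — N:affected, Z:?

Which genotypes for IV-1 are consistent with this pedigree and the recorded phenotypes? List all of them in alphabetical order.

IV-1 ∈ {Nn ZZ, Nn Zz}

N/I-1 un ·: nn
N/I-2 ? ·: Nn|NN
N/II-1 aff I-1×I-2: Nn
N/II-2 ? ·: nn|Nn|NN
N/III-1 ? II-1×II-2: Nn|NN
N/III-2 un ·: nn
N/III-3 aff II-1×II-2: Nn|NN
N/IV-1 aff III-2×III-1: Nn
N/IV-2 aff III-2×III-1: Nn
⇒ N over [I-1,I-2,II-1,II-2,III-1,III-2,III-3,IV-1,IV-2]: 18 consistent
Z/I-1 un ·: zz
Z/I-2 aff ·: Zz|ZZ
Z/II-1 ? I-1×I-2: zz|Zz
Z/II-2 ? ·: zz|Zz|ZZ
Z/III-1 aff II-1×II-2: Zz|ZZ
Z/III-2 aff ·: Zz|ZZ
Z/III-3 aff II-1×II-2: Zz|ZZ
Z/IV-1 aff III-2×III-1: Zz|ZZ
Z/IV-2 ? III-2×III-1: zz|Zz|ZZ
⇒ Z over [I-1,I-2,II-1,II-2,III-1,III-2,III-3,IV-1,IV-2]: 160 consistent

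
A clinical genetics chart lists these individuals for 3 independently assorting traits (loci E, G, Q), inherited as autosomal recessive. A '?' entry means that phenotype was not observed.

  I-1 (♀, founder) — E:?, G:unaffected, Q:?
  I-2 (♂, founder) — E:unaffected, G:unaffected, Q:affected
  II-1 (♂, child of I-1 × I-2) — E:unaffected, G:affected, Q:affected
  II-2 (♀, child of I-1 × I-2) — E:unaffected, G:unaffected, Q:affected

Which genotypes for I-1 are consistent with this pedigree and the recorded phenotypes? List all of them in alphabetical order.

I-1 ∈ {EE Gg Qq, EE Gg qq, Ee Gg Qq, Ee Gg qq, ee Gg Qq, ee Gg qq}

E/I-1 ? ·: EE|Ee|ee
E/I-2 un ·: EE|Ee
E/II-1 un I-1×I-2: EE|Ee
E/II-2 un I-1×I-2: EE|Ee
⇒ E over [I-1,I-2,II-1,II-2]: 15 consistent
G/I-1 un ·: Gg
G/I-2 un ·: Gg
G/II-1 aff I-1×I-2: gg
G/II-2 un I-1×I-2: GG|Gg
⇒ G over [I-1,I-2,II-1,II-2]: 2 consistent
Q/I-1 ? ·: Qq|qq
Q/I-2 aff ·: qq
Q/II-1 aff I-1×I-2: qq
Q/II-2 aff I-1×I-2: qq
⇒ Q over [I-1,I-2,II-1,II-2]: 2 consistent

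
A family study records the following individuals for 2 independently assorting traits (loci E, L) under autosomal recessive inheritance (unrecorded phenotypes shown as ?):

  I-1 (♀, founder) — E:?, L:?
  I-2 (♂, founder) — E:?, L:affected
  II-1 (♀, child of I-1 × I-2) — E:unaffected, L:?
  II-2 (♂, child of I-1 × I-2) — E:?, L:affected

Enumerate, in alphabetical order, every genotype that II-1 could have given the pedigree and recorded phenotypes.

E/I-1 ? ·: EE|Ee|ee
E/I-2 ? ·: EE|Ee|ee
E/II-1 un I-1×I-2: EE|Ee
E/II-2 ? I-1×I-2: EE|Ee|ee
⇒ E over [I-1,I-2,II-1,II-2]: 21 consistent
L/I-1 ? ·: Ll|ll
L/I-2 aff ·: ll
L/II-1 ? I-1×I-2: Ll|ll
L/II-2 aff I-1×I-2: ll
⇒ L over [I-1,I-2,II-1,II-2]: 3 consistent

II-1 ∈ {EE Ll, EE ll, Ee Ll, Ee ll}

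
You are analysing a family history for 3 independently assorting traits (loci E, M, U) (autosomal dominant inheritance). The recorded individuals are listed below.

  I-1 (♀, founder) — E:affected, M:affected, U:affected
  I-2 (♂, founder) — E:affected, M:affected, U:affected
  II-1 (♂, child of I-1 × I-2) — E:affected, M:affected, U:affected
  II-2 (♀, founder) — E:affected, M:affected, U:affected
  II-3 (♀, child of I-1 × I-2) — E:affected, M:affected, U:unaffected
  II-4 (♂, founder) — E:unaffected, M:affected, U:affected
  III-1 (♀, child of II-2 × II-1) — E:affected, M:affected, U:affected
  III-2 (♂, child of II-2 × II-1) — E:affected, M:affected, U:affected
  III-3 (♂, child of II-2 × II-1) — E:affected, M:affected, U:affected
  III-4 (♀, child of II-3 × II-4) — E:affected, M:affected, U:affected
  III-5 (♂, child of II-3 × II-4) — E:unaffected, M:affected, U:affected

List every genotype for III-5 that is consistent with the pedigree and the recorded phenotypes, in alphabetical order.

III-5 ∈ {ee MM Uu, ee Mm Uu}

E/I-1 aff ·: Ee|EE
E/I-2 aff ·: Ee|EE
E/II-1 aff I-1×I-2: Ee|EE
E/II-2 aff ·: Ee|EE
E/II-3 aff I-1×I-2: Ee
E/II-4 un ·: ee
E/III-1 aff II-2×II-1: Ee|EE
E/III-2 aff II-2×II-1: Ee|EE
E/III-3 aff II-2×II-1: Ee|EE
E/III-4 aff II-3×II-4: Ee
E/III-5 un II-3×II-4: ee
⇒ E over [I-1,I-2,II-1,II-2,II-3,II-4,III-1,III-2,III-3,III-4,III-5]: 75 consistent
M/I-1 aff ·: Mm|MM
M/I-2 aff ·: Mm|MM
M/II-1 aff I-1×I-2: Mm|MM
M/II-2 aff ·: Mm|MM
M/II-3 aff I-1×I-2: Mm|MM
M/II-4 aff ·: Mm|MM
M/III-1 aff II-2×II-1: Mm|MM
M/III-2 aff II-2×II-1: Mm|MM
M/III-3 aff II-2×II-1: Mm|MM
M/III-4 aff II-3×II-4: Mm|MM
M/III-5 aff II-3×II-4: Mm|MM
⇒ M over [I-1,I-2,II-1,II-2,II-3,II-4,III-1,III-2,III-3,III-4,III-5]: 1020 consistent
U/I-1 aff ·: Uu
U/I-2 aff ·: Uu
U/II-1 aff I-1×I-2: Uu|UU
U/II-2 aff ·: Uu|UU
U/II-3 un I-1×I-2: uu
U/II-4 aff ·: Uu|UU
U/III-1 aff II-2×II-1: Uu|UU
U/III-2 aff II-2×II-1: Uu|UU
U/III-3 aff II-2×II-1: Uu|UU
U/III-4 aff II-3×II-4: Uu
U/III-5 aff II-3×II-4: Uu
⇒ U over [I-1,I-2,II-1,II-2,II-3,II-4,III-1,III-2,III-3,III-4,III-5]: 50 consistent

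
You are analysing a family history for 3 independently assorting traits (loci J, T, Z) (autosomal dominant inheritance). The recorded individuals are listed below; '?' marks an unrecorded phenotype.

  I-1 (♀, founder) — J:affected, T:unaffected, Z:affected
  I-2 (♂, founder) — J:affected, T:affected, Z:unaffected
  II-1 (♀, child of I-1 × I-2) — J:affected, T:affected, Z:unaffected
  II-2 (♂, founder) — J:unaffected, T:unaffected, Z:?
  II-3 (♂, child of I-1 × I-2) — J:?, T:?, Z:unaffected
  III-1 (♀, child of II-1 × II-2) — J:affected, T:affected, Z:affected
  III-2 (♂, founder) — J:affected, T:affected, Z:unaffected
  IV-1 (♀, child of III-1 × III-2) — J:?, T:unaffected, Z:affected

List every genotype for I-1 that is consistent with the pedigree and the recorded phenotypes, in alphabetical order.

I-1 ∈ {JJ tt Zz, Jj tt Zz}

J/I-1 aff ·: Jj|JJ
J/I-2 aff ·: Jj|JJ
J/II-1 aff I-1×I-2: Jj|JJ
J/II-2 un ·: jj
J/II-3 ? I-1×I-2: jj|Jj|JJ
J/III-1 aff II-1×II-2: Jj
J/III-2 aff ·: Jj|JJ
J/IV-1 ? III-1×III-2: jj|Jj|JJ
⇒ J over [I-1,I-2,II-1,II-2,II-3,III-1,III-2,IV-1]: 75 consistent
T/I-1 un ·: tt
T/I-2 aff ·: Tt|TT
T/II-1 aff I-1×I-2: Tt
T/II-2 un ·: tt
T/II-3 ? I-1×I-2: tt|Tt
T/III-1 aff II-1×II-2: Tt
T/III-2 aff ·: Tt
T/IV-1 un III-1×III-2: tt
⇒ T over [I-1,I-2,II-1,II-2,II-3,III-1,III-2,IV-1]: 3 consistent
Z/I-1 aff ·: Zz
Z/I-2 un ·: zz
Z/II-1 un I-1×I-2: zz
Z/II-2 ? ·: Zz|ZZ
Z/II-3 un I-1×I-2: zz
Z/III-1 aff II-1×II-2: Zz
Z/III-2 un ·: zz
Z/IV-1 aff III-1×III-2: Zz
⇒ Z over [I-1,I-2,II-1,II-2,II-3,III-1,III-2,IV-1]: 2 consistent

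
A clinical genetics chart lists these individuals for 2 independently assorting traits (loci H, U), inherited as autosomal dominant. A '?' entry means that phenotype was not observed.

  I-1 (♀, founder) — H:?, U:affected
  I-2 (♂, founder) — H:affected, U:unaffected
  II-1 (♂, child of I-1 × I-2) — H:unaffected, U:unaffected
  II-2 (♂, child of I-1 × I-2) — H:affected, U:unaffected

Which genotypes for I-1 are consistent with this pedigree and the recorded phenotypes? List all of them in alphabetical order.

I-1 ∈ {Hh Uu, hh Uu}

H/I-1 ? ·: hh|Hh
H/I-2 aff ·: Hh
H/II-1 un I-1×I-2: hh
H/II-2 aff I-1×I-2: Hh|HH
⇒ H over [I-1,I-2,II-1,II-2]: 3 consistent
U/I-1 aff ·: Uu
U/I-2 un ·: uu
U/II-1 un I-1×I-2: uu
U/II-2 un I-1×I-2: uu
⇒ U over [I-1,I-2,II-1,II-2]: 1 consistent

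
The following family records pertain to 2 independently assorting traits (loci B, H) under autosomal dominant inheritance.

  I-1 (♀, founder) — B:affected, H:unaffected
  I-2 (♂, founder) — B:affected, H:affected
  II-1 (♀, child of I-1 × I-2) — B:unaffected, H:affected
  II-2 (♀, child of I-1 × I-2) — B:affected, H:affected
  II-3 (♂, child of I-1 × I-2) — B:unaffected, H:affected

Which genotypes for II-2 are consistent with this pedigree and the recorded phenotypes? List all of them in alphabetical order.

II-2 ∈ {BB Hh, Bb Hh}

B/I-1 aff ·: Bb
B/I-2 aff ·: Bb
B/II-1 un I-1×I-2: bb
B/II-2 aff I-1×I-2: Bb|BB
B/II-3 un I-1×I-2: bb
⇒ B over [I-1,I-2,II-1,II-2,II-3]: 2 consistent
H/I-1 un ·: hh
H/I-2 aff ·: Hh|HH
H/II-1 aff I-1×I-2: Hh
H/II-2 aff I-1×I-2: Hh
H/II-3 aff I-1×I-2: Hh
⇒ H over [I-1,I-2,II-1,II-2,II-3]: 2 consistent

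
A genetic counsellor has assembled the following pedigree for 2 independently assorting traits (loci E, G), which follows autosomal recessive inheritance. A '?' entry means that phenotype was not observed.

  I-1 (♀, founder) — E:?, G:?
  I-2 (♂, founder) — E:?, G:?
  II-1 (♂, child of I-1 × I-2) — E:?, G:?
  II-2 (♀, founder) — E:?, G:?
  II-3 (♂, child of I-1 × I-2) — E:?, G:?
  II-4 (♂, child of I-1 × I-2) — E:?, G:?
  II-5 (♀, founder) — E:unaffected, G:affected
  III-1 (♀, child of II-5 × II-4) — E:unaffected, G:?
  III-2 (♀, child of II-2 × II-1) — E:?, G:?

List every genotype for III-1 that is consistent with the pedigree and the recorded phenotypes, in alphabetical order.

E/I-1 ? ·: EE|Ee|ee
E/I-2 ? ·: EE|Ee|ee
E/II-1 ? I-1×I-2: EE|Ee|ee
E/II-2 ? ·: EE|Ee|ee
E/II-3 ? I-1×I-2: EE|Ee|ee
E/II-4 ? I-1×I-2: EE|Ee|ee
E/II-5 un ·: EE|Ee
E/III-1 un II-5×II-4: EE|Ee
E/III-2 ? II-2×II-1: EE|Ee|ee
⇒ E over [I-1,I-2,II-1,II-2,II-3,II-4,II-5,III-1,III-2]: 1053 consistent
G/I-1 ? ·: GG|Gg|gg
G/I-2 ? ·: GG|Gg|gg
G/II-1 ? I-1×I-2: GG|Gg|gg
G/II-2 ? ·: GG|Gg|gg
G/II-3 ? I-1×I-2: GG|Gg|gg
G/II-4 ? I-1×I-2: GG|Gg|gg
G/II-5 aff ·: gg
G/III-1 ? II-5×II-4: Gg|gg
G/III-2 ? II-2×II-1: GG|Gg|gg
⇒ G over [I-1,I-2,II-1,II-2,II-3,II-4,II-5,III-1,III-2]: 480 consistent

III-1 ∈ {EE Gg, EE gg, Ee Gg, Ee gg}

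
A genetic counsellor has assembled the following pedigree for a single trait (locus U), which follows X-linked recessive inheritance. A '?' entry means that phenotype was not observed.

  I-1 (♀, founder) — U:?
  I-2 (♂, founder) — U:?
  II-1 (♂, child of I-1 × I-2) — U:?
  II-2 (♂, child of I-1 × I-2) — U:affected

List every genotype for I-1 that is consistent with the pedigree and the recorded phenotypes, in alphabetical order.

U/I-1 ? ·: X^UX^u|X^uX^u
U/I-2 ? ·: X^UY|X^uY
U/II-1 ? I-1×I-2: X^UY|X^uY
U/II-2 aff I-1×I-2: X^uY
⇒ U over [I-1,I-2,II-1,II-2]: 6 consistent

I-1 ∈ {X^UX^u, X^uX^u}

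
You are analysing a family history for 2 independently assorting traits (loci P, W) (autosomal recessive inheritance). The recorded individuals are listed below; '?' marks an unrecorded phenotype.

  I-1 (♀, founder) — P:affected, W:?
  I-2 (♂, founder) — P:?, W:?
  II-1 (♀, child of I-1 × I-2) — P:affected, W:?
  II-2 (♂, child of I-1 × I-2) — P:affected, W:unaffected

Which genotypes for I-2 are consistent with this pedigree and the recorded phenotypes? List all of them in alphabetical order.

I-2 ∈ {Pp WW, Pp Ww, Pp ww, pp WW, pp Ww, pp ww}

P/I-1 aff ·: pp
P/I-2 ? ·: Pp|pp
P/II-1 aff I-1×I-2: pp
P/II-2 aff I-1×I-2: pp
⇒ P over [I-1,I-2,II-1,II-2]: 2 consistent
W/I-1 ? ·: WW|Ww|ww
W/I-2 ? ·: WW|Ww|ww
W/II-1 ? I-1×I-2: WW|Ww|ww
W/II-2 un I-1×I-2: WW|Ww
⇒ W over [I-1,I-2,II-1,II-2]: 21 consistent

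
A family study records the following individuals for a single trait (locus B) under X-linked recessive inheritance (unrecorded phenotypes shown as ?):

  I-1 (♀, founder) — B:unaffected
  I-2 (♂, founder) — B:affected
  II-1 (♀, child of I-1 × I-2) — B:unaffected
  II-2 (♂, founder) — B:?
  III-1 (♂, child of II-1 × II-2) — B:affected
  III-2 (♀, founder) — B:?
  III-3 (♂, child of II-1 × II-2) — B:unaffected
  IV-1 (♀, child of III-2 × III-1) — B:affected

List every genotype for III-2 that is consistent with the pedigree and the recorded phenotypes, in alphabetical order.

III-2 ∈ {X^BX^b, X^bX^b}

B/I-1 un ·: X^BX^B|X^BX^b
B/I-2 aff ·: X^bY
B/II-1 un I-1×I-2: X^BX^b
B/II-2 ? ·: X^BY|X^bY
B/III-1 aff II-1×II-2: X^bY
B/III-2 ? ·: X^BX^b|X^bX^b
B/III-3 un II-1×II-2: X^BY
B/IV-1 aff III-2×III-1: X^bX^b
⇒ B over [I-1,I-2,II-1,II-2,III-1,III-2,III-3,IV-1]: 8 consistent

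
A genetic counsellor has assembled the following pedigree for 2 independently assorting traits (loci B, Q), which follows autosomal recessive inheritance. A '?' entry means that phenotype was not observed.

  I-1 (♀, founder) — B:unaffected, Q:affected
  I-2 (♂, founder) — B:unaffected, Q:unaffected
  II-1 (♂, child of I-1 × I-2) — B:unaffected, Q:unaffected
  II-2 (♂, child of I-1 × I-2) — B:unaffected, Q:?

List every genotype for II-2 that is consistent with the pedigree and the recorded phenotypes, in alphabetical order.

II-2 ∈ {BB Qq, BB qq, Bb Qq, Bb qq}

B/I-1 un ·: BB|Bb
B/I-2 un ·: BB|Bb
B/II-1 un I-1×I-2: BB|Bb
B/II-2 un I-1×I-2: BB|Bb
⇒ B over [I-1,I-2,II-1,II-2]: 13 consistent
Q/I-1 aff ·: qq
Q/I-2 un ·: QQ|Qq
Q/II-1 un I-1×I-2: Qq
Q/II-2 ? I-1×I-2: Qq|qq
⇒ Q over [I-1,I-2,II-1,II-2]: 3 consistent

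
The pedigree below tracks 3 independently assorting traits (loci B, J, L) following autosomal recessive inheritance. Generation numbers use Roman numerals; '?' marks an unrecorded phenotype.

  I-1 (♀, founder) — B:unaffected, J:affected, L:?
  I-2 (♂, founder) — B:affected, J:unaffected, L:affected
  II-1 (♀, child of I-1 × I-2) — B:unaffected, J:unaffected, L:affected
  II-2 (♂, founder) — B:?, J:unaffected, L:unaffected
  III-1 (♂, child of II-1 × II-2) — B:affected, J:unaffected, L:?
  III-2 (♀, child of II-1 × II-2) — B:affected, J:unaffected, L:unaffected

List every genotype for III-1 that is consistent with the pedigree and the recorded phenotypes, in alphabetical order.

B/I-1 un ·: BB|Bb
B/I-2 aff ·: bb
B/II-1 un I-1×I-2: Bb
B/II-2 ? ·: Bb|bb
B/III-1 aff II-1×II-2: bb
B/III-2 aff II-1×II-2: bb
⇒ B over [I-1,I-2,II-1,II-2,III-1,III-2]: 4 consistent
J/I-1 aff ·: jj
J/I-2 un ·: JJ|Jj
J/II-1 un I-1×I-2: Jj
J/II-2 un ·: JJ|Jj
J/III-1 un II-1×II-2: JJ|Jj
J/III-2 un II-1×II-2: JJ|Jj
⇒ J over [I-1,I-2,II-1,II-2,III-1,III-2]: 16 consistent
L/I-1 ? ·: Ll|ll
L/I-2 aff ·: ll
L/II-1 aff I-1×I-2: ll
L/II-2 un ·: LL|Ll
L/III-1 ? II-1×II-2: Ll|ll
L/III-2 un II-1×II-2: Ll
⇒ L over [I-1,I-2,II-1,II-2,III-1,III-2]: 6 consistent

III-1 ∈ {bb JJ Ll, bb JJ ll, bb Jj Ll, bb Jj ll}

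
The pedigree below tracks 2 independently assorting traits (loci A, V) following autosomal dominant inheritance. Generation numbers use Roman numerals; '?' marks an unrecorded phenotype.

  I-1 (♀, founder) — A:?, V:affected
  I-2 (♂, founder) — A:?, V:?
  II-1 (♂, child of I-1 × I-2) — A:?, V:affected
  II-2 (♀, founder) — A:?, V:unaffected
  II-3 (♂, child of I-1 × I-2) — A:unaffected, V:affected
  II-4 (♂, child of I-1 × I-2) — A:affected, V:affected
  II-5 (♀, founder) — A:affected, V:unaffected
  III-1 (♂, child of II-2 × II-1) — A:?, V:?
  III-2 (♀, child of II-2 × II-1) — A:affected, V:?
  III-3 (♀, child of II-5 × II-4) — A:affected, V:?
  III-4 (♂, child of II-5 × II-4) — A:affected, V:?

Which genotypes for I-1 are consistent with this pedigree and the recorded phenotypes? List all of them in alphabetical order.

I-1 ∈ {Aa VV, Aa Vv, aa VV, aa Vv}

A/I-1 ? ·: aa|Aa
A/I-2 ? ·: aa|Aa
A/II-1 ? I-1×I-2: aa|Aa|AA
A/II-2 ? ·: aa|Aa|AA
A/II-3 un I-1×I-2: aa
A/II-4 aff I-1×I-2: Aa|AA
A/II-5 aff ·: Aa|AA
A/III-1 ? II-2×II-1: aa|Aa|AA
A/III-2 aff II-2×II-1: Aa|AA
A/III-3 aff II-5×II-4: Aa|AA
A/III-4 aff II-5×II-4: Aa|AA
⇒ A over [I-1,I-2,II-1,II-2,II-3,II-4,II-5,III-1,III-2,III-3,III-4]: 513 consistent
V/I-1 aff ·: Vv|VV
V/I-2 ? ·: vv|Vv|VV
V/II-1 aff I-1×I-2: Vv|VV
V/II-2 un ·: vv
V/II-3 aff I-1×I-2: Vv|VV
V/II-4 aff I-1×I-2: Vv|VV
V/II-5 un ·: vv
V/III-1 ? II-2×II-1: vv|Vv
V/III-2 ? II-2×II-1: vv|Vv
V/III-3 ? II-5×II-4: vv|Vv
V/III-4 ? II-5×II-4: vv|Vv
⇒ V over [I-1,I-2,II-1,II-2,II-3,II-4,II-5,III-1,III-2,III-3,III-4]: 183 consistent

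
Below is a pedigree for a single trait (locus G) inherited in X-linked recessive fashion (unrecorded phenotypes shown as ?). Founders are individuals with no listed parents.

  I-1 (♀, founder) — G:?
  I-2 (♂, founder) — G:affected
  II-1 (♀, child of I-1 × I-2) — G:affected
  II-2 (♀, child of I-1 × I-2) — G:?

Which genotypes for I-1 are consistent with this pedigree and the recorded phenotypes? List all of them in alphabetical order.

G/I-1 ? ·: X^GX^g|X^gX^g
G/I-2 aff ·: X^gY
G/II-1 aff I-1×I-2: X^gX^g
G/II-2 ? I-1×I-2: X^GX^g|X^gX^g
⇒ G over [I-1,I-2,II-1,II-2]: 3 consistent

I-1 ∈ {X^GX^g, X^gX^g}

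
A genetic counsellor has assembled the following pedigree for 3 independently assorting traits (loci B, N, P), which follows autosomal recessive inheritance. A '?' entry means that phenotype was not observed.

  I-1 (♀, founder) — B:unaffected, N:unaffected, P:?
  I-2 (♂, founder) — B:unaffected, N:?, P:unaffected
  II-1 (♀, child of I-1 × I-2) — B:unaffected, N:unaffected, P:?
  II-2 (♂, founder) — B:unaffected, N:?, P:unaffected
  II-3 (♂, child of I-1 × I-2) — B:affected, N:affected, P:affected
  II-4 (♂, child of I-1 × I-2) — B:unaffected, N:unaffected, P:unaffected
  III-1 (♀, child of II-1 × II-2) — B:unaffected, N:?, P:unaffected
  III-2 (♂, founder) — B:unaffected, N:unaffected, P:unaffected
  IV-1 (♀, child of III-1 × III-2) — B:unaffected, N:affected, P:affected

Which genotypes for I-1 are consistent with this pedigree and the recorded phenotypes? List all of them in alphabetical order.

I-1 ∈ {Bb Nn Pp, Bb Nn pp}

B/I-1 un ·: Bb
B/I-2 un ·: Bb
B/II-1 un I-1×I-2: BB|Bb
B/II-2 un ·: BB|Bb
B/II-3 aff I-1×I-2: bb
B/II-4 un I-1×I-2: BB|Bb
B/III-1 un II-1×II-2: BB|Bb
B/III-2 un ·: BB|Bb
B/IV-1 un III-1×III-2: BB|Bb
⇒ B over [I-1,I-2,II-1,II-2,II-3,II-4,III-1,III-2,IV-1]: 48 consistent
N/I-1 un ·: Nn
N/I-2 ? ·: Nn|nn
N/II-1 un I-1×I-2: NN|Nn
N/II-2 ? ·: NN|Nn|nn
N/II-3 aff I-1×I-2: nn
N/II-4 un I-1×I-2: NN|Nn
N/III-1 ? II-1×II-2: Nn|nn
N/III-2 un ·: Nn
N/IV-1 aff III-1×III-2: nn
⇒ N over [I-1,I-2,II-1,II-2,II-3,II-4,III-1,III-2,IV-1]: 19 consistent
P/I-1 ? ·: Pp|pp
P/I-2 un ·: Pp
P/II-1 ? I-1×I-2: PP|Pp|pp
P/II-2 un ·: PP|Pp
P/II-3 aff I-1×I-2: pp
P/II-4 un I-1×I-2: PP|Pp
P/III-1 un II-1×II-2: Pp
P/III-2 un ·: Pp
P/IV-1 aff III-1×III-2: pp
⇒ P over [I-1,I-2,II-1,II-2,II-3,II-4,III-1,III-2,IV-1]: 14 consistent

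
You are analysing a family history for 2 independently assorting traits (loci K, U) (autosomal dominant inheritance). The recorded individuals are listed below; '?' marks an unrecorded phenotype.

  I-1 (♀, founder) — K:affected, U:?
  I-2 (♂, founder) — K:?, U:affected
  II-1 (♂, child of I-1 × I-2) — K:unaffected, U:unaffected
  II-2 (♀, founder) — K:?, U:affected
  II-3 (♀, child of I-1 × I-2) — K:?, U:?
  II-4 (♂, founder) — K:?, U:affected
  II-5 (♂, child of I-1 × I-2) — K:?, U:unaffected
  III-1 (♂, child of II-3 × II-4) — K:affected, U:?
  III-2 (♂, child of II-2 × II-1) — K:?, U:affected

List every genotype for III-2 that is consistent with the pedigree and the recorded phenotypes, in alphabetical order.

III-2 ∈ {Kk Uu, kk Uu}

K/I-1 aff ·: Kk
K/I-2 ? ·: kk|Kk
K/II-1 un I-1×I-2: kk
K/II-2 ? ·: kk|Kk|KK
K/II-3 ? I-1×I-2: kk|Kk|KK
K/II-4 ? ·: kk|Kk|KK
K/II-5 ? I-1×I-2: kk|Kk|KK
K/III-1 aff II-3×II-4: Kk|KK
K/III-2 ? II-2×II-1: kk|Kk
⇒ K over [I-1,I-2,II-1,II-2,II-3,II-4,II-5,III-1,III-2]: 188 consistent
U/I-1 ? ·: uu|Uu
U/I-2 aff ·: Uu
U/II-1 un I-1×I-2: uu
U/II-2 aff ·: Uu|UU
U/II-3 ? I-1×I-2: uu|Uu|UU
U/II-4 aff ·: Uu|UU
U/II-5 un I-1×I-2: uu
U/III-1 ? II-3×II-4: uu|Uu|UU
U/III-2 aff II-2×II-1: Uu
⇒ U over [I-1,I-2,II-1,II-2,II-3,II-4,II-5,III-1,III-2]: 38 consistent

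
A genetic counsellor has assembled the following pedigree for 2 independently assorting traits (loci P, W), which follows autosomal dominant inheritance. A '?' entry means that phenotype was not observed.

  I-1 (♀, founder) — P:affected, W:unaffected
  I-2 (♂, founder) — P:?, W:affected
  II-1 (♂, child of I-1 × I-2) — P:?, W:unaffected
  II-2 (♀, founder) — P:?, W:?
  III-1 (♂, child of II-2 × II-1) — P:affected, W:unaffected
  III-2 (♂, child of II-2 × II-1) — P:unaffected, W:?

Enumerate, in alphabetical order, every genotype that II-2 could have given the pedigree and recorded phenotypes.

P/I-1 aff ·: Pp|PP
P/I-2 ? ·: pp|Pp|PP
P/II-1 ? I-1×I-2: pp|Pp
P/II-2 ? ·: pp|Pp
P/III-1 aff II-2×II-1: Pp|PP
P/III-2 un II-2×II-1: pp
⇒ P over [I-1,I-2,II-1,II-2,III-1,III-2]: 17 consistent
W/I-1 un ·: ww
W/I-2 aff ·: Ww
W/II-1 un I-1×I-2: ww
W/II-2 ? ·: ww|Ww
W/III-1 un II-2×II-1: ww
W/III-2 ? II-2×II-1: ww|Ww
⇒ W over [I-1,I-2,II-1,II-2,III-1,III-2]: 3 consistent

II-2 ∈ {Pp Ww, Pp ww, pp Ww, pp ww}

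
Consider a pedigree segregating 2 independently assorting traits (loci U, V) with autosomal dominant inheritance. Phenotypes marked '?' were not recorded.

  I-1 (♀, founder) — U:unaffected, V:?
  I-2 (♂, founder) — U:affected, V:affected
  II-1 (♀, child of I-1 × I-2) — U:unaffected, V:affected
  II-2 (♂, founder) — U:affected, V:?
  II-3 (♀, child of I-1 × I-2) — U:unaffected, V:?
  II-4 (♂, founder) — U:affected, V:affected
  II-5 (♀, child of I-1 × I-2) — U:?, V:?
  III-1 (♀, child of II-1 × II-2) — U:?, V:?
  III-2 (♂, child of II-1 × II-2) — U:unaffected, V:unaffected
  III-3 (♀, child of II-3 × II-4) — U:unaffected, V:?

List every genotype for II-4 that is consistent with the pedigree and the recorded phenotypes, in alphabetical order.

II-4 ∈ {Uu VV, Uu Vv}

U/I-1 un ·: uu
U/I-2 aff ·: Uu
U/II-1 un I-1×I-2: uu
U/II-2 aff ·: Uu
U/II-3 un I-1×I-2: uu
U/II-4 aff ·: Uu
U/II-5 ? I-1×I-2: uu|Uu
U/III-1 ? II-1×II-2: uu|Uu
U/III-2 un II-1×II-2: uu
U/III-3 un II-3×II-4: uu
⇒ U over [I-1,I-2,II-1,II-2,II-3,II-4,II-5,III-1,III-2,III-3]: 4 consistent
V/I-1 ? ·: vv|Vv|VV
V/I-2 aff ·: Vv|VV
V/II-1 aff I-1×I-2: Vv
V/II-2 ? ·: vv|Vv
V/II-3 ? I-1×I-2: vv|Vv|VV
V/II-4 aff ·: Vv|VV
V/II-5 ? I-1×I-2: vv|Vv|VV
V/III-1 ? II-1×II-2: vv|Vv|VV
V/III-2 un II-1×II-2: vv
V/III-3 ? II-3×II-4: vv|Vv|VV
⇒ V over [I-1,I-2,II-1,II-2,II-3,II-4,II-5,III-1,III-2,III-3]: 430 consistent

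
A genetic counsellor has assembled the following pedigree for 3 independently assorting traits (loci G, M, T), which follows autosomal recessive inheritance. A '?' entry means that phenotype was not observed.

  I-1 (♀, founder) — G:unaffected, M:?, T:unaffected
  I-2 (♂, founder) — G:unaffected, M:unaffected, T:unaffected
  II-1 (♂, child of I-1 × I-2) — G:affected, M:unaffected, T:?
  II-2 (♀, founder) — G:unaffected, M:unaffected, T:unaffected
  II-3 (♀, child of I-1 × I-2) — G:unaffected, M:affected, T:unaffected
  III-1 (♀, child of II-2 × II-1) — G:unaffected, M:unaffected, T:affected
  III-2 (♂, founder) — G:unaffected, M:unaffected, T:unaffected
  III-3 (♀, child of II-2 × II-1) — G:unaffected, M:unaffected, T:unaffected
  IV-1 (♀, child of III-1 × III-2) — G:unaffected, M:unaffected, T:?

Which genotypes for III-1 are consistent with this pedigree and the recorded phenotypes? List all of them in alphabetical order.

III-1 ∈ {Gg MM tt, Gg Mm tt}

G/I-1 un ·: Gg
G/I-2 un ·: Gg
G/II-1 aff I-1×I-2: gg
G/II-2 un ·: GG|Gg
G/II-3 un I-1×I-2: GG|Gg
G/III-1 un II-2×II-1: Gg
G/III-2 un ·: GG|Gg
G/III-3 un II-2×II-1: Gg
G/IV-1 un III-1×III-2: GG|Gg
⇒ G over [I-1,I-2,II-1,II-2,II-3,III-1,III-2,III-3,IV-1]: 16 consistent
M/I-1 ? ·: Mm|mm
M/I-2 un ·: Mm
M/II-1 un I-1×I-2: MM|Mm
M/II-2 un ·: MM|Mm
M/II-3 aff I-1×I-2: mm
M/III-1 un II-2×II-1: MM|Mm
M/III-2 un ·: MM|Mm
M/III-3 un II-2×II-1: MM|Mm
M/IV-1 un III-1×III-2: MM|Mm
⇒ M over [I-1,I-2,II-1,II-2,II-3,III-1,III-2,III-3,IV-1]: 73 consistent
T/I-1 un ·: TT|Tt
T/I-2 un ·: TT|Tt
T/II-1 ? I-1×I-2: Tt|tt
T/II-2 un ·: Tt
T/II-3 un I-1×I-2: TT|Tt
T/III-1 aff II-2×II-1: tt
T/III-2 un ·: TT|Tt
T/III-3 un II-2×II-1: TT|Tt
T/IV-1 ? III-1×III-2: Tt|tt
⇒ T over [I-1,I-2,II-1,II-2,II-3,III-1,III-2,III-3,IV-1]: 42 consistent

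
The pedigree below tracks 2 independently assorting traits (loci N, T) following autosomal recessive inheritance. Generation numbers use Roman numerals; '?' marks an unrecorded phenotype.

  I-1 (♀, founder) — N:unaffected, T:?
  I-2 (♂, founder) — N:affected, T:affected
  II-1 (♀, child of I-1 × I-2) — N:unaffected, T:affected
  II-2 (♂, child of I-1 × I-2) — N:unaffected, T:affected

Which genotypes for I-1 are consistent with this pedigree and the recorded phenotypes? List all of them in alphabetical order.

N/I-1 un ·: NN|Nn
N/I-2 aff ·: nn
N/II-1 un I-1×I-2: Nn
N/II-2 un I-1×I-2: Nn
⇒ N over [I-1,I-2,II-1,II-2]: 2 consistent
T/I-1 ? ·: Tt|tt
T/I-2 aff ·: tt
T/II-1 aff I-1×I-2: tt
T/II-2 aff I-1×I-2: tt
⇒ T over [I-1,I-2,II-1,II-2]: 2 consistent

I-1 ∈ {NN Tt, NN tt, Nn Tt, Nn tt}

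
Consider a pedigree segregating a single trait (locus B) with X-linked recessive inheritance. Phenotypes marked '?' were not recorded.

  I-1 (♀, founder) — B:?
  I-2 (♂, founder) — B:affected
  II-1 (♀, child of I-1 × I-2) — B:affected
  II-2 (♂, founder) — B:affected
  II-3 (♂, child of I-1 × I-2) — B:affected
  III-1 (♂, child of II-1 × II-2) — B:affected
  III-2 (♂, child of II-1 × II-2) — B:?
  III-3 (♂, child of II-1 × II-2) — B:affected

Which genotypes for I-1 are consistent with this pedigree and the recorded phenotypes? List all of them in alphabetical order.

I-1 ∈ {X^BX^b, X^bX^b}

B/I-1 ? ·: X^BX^b|X^bX^b
B/I-2 aff ·: X^bY
B/II-1 aff I-1×I-2: X^bX^b
B/II-2 aff ·: X^bY
B/II-3 aff I-1×I-2: X^bY
B/III-1 aff II-1×II-2: X^bY
B/III-2 ? II-1×II-2: X^bY
B/III-3 aff II-1×II-2: X^bY
⇒ B over [I-1,I-2,II-1,II-2,II-3,III-1,III-2,III-3]: 2 consistent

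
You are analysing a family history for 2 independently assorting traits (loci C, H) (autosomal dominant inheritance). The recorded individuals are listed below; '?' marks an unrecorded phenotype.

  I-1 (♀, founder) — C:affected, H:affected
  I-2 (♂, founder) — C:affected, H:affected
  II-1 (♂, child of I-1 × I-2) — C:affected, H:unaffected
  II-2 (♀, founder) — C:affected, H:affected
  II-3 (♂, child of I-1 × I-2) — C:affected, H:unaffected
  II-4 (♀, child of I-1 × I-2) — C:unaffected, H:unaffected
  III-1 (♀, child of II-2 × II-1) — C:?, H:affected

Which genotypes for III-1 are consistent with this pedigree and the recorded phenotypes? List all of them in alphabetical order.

C/I-1 aff ·: Cc
C/I-2 aff ·: Cc
C/II-1 aff I-1×I-2: Cc|CC
C/II-2 aff ·: Cc|CC
C/II-3 aff I-1×I-2: Cc|CC
C/II-4 un I-1×I-2: cc
C/III-1 ? II-2×II-1: cc|Cc|CC
⇒ C over [I-1,I-2,II-1,II-2,II-3,II-4,III-1]: 16 consistent
H/I-1 aff ·: Hh
H/I-2 aff ·: Hh
H/II-1 un I-1×I-2: hh
H/II-2 aff ·: Hh|HH
H/II-3 un I-1×I-2: hh
H/II-4 un I-1×I-2: hh
H/III-1 aff II-2×II-1: Hh
⇒ H over [I-1,I-2,II-1,II-2,II-3,II-4,III-1]: 2 consistent

III-1 ∈ {CC Hh, Cc Hh, cc Hh}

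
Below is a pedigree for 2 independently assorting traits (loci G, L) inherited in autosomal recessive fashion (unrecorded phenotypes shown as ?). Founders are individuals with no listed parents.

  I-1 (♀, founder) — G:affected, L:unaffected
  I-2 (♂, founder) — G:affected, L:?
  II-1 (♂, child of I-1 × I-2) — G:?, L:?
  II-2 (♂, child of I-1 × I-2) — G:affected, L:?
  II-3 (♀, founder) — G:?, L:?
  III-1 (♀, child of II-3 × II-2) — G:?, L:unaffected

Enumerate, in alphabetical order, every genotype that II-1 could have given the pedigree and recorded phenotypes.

G/I-1 aff ·: gg
G/I-2 aff ·: gg
G/II-1 ? I-1×I-2: gg
G/II-2 aff I-1×I-2: gg
G/II-3 ? ·: GG|Gg|gg
G/III-1 ? II-3×II-2: Gg|gg
⇒ G over [I-1,I-2,II-1,II-2,II-3,III-1]: 4 consistent
L/I-1 un ·: LL|Ll
L/I-2 ? ·: LL|Ll|ll
L/II-1 ? I-1×I-2: LL|Ll|ll
L/II-2 ? I-1×I-2: LL|Ll|ll
L/II-3 ? ·: LL|Ll|ll
L/III-1 un II-3×II-2: LL|Ll
⇒ L over [I-1,I-2,II-1,II-2,II-3,III-1]: 92 consistent

II-1 ∈ {gg LL, gg Ll, gg ll}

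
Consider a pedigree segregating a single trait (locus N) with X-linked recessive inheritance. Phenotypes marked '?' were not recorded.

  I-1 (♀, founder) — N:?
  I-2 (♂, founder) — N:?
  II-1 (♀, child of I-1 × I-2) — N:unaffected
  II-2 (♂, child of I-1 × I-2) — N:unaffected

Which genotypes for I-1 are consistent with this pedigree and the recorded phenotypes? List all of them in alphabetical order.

I-1 ∈ {X^NX^N, X^NX^n}

N/I-1 ? ·: X^NX^N|X^NX^n
N/I-2 ? ·: X^NY|X^nY
N/II-1 un I-1×I-2: X^NX^N|X^NX^n
N/II-2 un I-1×I-2: X^NY
⇒ N over [I-1,I-2,II-1,II-2]: 5 consistent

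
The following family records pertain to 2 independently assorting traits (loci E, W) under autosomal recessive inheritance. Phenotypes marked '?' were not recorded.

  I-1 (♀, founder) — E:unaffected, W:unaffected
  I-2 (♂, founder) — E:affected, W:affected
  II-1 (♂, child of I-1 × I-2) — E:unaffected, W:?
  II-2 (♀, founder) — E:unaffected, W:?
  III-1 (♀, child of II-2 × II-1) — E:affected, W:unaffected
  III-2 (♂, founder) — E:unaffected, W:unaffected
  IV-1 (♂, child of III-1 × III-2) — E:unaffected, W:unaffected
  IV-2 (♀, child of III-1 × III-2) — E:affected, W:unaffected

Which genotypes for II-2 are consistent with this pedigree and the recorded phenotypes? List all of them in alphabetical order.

II-2 ∈ {Ee WW, Ee Ww, Ee ww}

E/I-1 un ·: EE|Ee
E/I-2 aff ·: ee
E/II-1 un I-1×I-2: Ee
E/II-2 un ·: Ee
E/III-1 aff II-2×II-1: ee
E/III-2 un ·: Ee
E/IV-1 un III-1×III-2: Ee
E/IV-2 aff III-1×III-2: ee
⇒ E over [I-1,I-2,II-1,II-2,III-1,III-2,IV-1,IV-2]: 2 consistent
W/I-1 un ·: WW|Ww
W/I-2 aff ·: ww
W/II-1 ? I-1×I-2: Ww|ww
W/II-2 ? ·: WW|Ww|ww
W/III-1 un II-2×II-1: WW|Ww
W/III-2 un ·: WW|Ww
W/IV-1 un III-1×III-2: WW|Ww
W/IV-2 un III-1×III-2: WW|Ww
⇒ W over [I-1,I-2,II-1,II-2,III-1,III-2,IV-1,IV-2]: 84 consistent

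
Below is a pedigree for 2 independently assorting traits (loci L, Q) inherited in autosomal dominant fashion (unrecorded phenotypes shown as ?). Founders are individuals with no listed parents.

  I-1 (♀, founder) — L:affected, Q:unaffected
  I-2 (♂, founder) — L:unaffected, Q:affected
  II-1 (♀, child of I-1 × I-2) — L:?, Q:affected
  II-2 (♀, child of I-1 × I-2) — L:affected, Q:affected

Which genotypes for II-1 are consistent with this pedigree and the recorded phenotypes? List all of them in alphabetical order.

L/I-1 aff ·: Ll|LL
L/I-2 un ·: ll
L/II-1 ? I-1×I-2: ll|Ll
L/II-2 aff I-1×I-2: Ll
⇒ L over [I-1,I-2,II-1,II-2]: 3 consistent
Q/I-1 un ·: qq
Q/I-2 aff ·: Qq|QQ
Q/II-1 aff I-1×I-2: Qq
Q/II-2 aff I-1×I-2: Qq
⇒ Q over [I-1,I-2,II-1,II-2]: 2 consistent

II-1 ∈ {Ll Qq, ll Qq}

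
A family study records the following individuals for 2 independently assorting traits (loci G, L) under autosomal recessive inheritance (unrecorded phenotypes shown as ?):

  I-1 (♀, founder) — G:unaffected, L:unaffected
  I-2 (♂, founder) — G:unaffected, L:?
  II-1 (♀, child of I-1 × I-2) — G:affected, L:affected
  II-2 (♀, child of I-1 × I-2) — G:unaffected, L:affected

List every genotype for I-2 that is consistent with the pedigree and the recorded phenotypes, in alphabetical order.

G/I-1 un ·: Gg
G/I-2 un ·: Gg
G/II-1 aff I-1×I-2: gg
G/II-2 un I-1×I-2: GG|Gg
⇒ G over [I-1,I-2,II-1,II-2]: 2 consistent
L/I-1 un ·: Ll
L/I-2 ? ·: Ll|ll
L/II-1 aff I-1×I-2: ll
L/II-2 aff I-1×I-2: ll
⇒ L over [I-1,I-2,II-1,II-2]: 2 consistent

I-2 ∈ {Gg Ll, Gg ll}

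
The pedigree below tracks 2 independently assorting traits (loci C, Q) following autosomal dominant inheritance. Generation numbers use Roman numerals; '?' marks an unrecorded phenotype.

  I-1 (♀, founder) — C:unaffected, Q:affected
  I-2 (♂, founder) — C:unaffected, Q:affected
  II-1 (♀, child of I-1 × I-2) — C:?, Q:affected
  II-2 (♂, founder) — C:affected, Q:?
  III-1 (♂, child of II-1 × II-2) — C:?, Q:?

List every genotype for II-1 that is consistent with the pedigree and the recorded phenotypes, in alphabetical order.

II-1 ∈ {cc QQ, cc Qq}

C/I-1 un ·: cc
C/I-2 un ·: cc
C/II-1 ? I-1×I-2: cc
C/II-2 aff ·: Cc|CC
C/III-1 ? II-1×II-2: cc|Cc
⇒ C over [I-1,I-2,II-1,II-2,III-1]: 3 consistent
Q/I-1 aff ·: Qq|QQ
Q/I-2 aff ·: Qq|QQ
Q/II-1 aff I-1×I-2: Qq|QQ
Q/II-2 ? ·: qq|Qq|QQ
Q/III-1 ? II-1×II-2: qq|Qq|QQ
⇒ Q over [I-1,I-2,II-1,II-2,III-1]: 37 consistent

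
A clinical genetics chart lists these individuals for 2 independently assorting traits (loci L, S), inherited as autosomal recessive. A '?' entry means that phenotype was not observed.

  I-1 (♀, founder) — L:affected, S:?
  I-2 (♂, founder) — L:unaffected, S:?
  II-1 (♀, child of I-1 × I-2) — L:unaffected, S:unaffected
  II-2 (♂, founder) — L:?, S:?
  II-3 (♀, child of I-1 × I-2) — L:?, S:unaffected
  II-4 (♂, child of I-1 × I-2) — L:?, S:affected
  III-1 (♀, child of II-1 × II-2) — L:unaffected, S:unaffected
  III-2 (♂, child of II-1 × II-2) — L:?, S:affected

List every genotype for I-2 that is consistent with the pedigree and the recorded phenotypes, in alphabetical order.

I-2 ∈ {LL Ss, LL ss, Ll Ss, Ll ss}

L/I-1 aff ·: ll
L/I-2 un ·: LL|Ll
L/II-1 un I-1×I-2: Ll
L/II-2 ? ·: LL|Ll|ll
L/II-3 ? I-1×I-2: Ll|ll
L/II-4 ? I-1×I-2: Ll|ll
L/III-1 un II-1×II-2: LL|Ll
L/III-2 ? II-1×II-2: LL|Ll|ll
⇒ L over [I-1,I-2,II-1,II-2,II-3,II-4,III-1,III-2]: 60 consistent
S/I-1 ? ·: Ss|ss
S/I-2 ? ·: Ss|ss
S/II-1 un I-1×I-2: Ss
S/II-2 ? ·: Ss|ss
S/II-3 un I-1×I-2: SS|Ss
S/II-4 aff I-1×I-2: ss
S/III-1 un II-1×II-2: SS|Ss
S/III-2 aff II-1×II-2: ss
⇒ S over [I-1,I-2,II-1,II-2,II-3,II-4,III-1,III-2]: 12 consistent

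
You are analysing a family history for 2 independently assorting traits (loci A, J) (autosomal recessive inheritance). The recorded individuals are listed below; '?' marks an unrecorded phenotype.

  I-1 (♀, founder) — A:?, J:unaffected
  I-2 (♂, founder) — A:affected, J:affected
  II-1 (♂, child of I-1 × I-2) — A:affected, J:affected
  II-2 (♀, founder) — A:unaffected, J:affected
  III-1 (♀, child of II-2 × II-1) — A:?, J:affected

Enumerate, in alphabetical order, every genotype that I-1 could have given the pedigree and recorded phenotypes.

A/I-1 ? ·: Aa|aa
A/I-2 aff ·: aa
A/II-1 aff I-1×I-2: aa
A/II-2 un ·: AA|Aa
A/III-1 ? II-2×II-1: Aa|aa
⇒ A over [I-1,I-2,II-1,II-2,III-1]: 6 consistent
J/I-1 un ·: Jj
J/I-2 aff ·: jj
J/II-1 aff I-1×I-2: jj
J/II-2 aff ·: jj
J/III-1 aff II-2×II-1: jj
⇒ J over [I-1,I-2,II-1,II-2,III-1]: 1 consistent

I-1 ∈ {Aa Jj, aa Jj}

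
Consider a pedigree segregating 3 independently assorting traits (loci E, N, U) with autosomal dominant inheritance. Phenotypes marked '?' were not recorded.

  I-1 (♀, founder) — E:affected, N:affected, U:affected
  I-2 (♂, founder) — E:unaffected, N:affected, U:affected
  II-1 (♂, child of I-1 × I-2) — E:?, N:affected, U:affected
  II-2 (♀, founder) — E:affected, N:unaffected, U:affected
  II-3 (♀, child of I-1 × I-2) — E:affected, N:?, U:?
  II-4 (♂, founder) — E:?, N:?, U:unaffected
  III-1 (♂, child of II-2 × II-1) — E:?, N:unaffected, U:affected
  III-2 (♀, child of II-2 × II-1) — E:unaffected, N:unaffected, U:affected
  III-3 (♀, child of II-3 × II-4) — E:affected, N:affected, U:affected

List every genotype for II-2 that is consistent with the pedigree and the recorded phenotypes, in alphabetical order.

E/I-1 aff ·: Ee|EE
E/I-2 un ·: ee
E/II-1 ? I-1×I-2: ee|Ee
E/II-2 aff ·: Ee
E/II-3 aff I-1×I-2: Ee
E/II-4 ? ·: ee|Ee|EE
E/III-1 ? II-2×II-1: ee|Ee|EE
E/III-2 un II-2×II-1: ee
E/III-3 aff II-3×II-4: Ee|EE
⇒ E over [I-1,I-2,II-1,II-2,II-3,II-4,III-1,III-2,III-3]: 40 consistent
N/I-1 aff ·: Nn|NN
N/I-2 aff ·: Nn|NN
N/II-1 aff I-1×I-2: Nn
N/II-2 un ·: nn
N/II-3 ? I-1×I-2: nn|Nn|NN
N/II-4 ? ·: nn|Nn|NN
N/III-1 un II-2×II-1: nn
N/III-2 un II-2×II-1: nn
N/III-3 aff II-3×II-4: Nn|NN
⇒ N over [I-1,I-2,II-1,II-2,II-3,II-4,III-1,III-2,III-3]: 29 consistent
U/I-1 aff ·: Uu|UU
U/I-2 aff ·: Uu|UU
U/II-1 aff I-1×I-2: Uu|UU
U/II-2 aff ·: Uu|UU
U/II-3 ? I-1×I-2: Uu|UU
U/II-4 un ·: uu
U/III-1 aff II-2×II-1: Uu|UU
U/III-2 aff II-2×II-1: Uu|UU
U/III-3 aff II-3×II-4: Uu
⇒ U over [I-1,I-2,II-1,II-2,II-3,II-4,III-1,III-2,III-3]: 83 consistent

II-2 ∈ {Ee nn UU, Ee nn Uu}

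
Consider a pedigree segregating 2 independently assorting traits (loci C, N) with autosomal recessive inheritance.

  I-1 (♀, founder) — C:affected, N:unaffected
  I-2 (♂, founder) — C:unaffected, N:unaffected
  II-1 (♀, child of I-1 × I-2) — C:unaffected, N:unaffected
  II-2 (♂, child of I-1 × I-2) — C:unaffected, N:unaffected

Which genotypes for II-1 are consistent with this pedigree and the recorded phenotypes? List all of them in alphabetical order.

C/I-1 aff ·: cc
C/I-2 un ·: CC|Cc
C/II-1 un I-1×I-2: Cc
C/II-2 un I-1×I-2: Cc
⇒ C over [I-1,I-2,II-1,II-2]: 2 consistent
N/I-1 un ·: NN|Nn
N/I-2 un ·: NN|Nn
N/II-1 un I-1×I-2: NN|Nn
N/II-2 un I-1×I-2: NN|Nn
⇒ N over [I-1,I-2,II-1,II-2]: 13 consistent

II-1 ∈ {Cc NN, Cc Nn}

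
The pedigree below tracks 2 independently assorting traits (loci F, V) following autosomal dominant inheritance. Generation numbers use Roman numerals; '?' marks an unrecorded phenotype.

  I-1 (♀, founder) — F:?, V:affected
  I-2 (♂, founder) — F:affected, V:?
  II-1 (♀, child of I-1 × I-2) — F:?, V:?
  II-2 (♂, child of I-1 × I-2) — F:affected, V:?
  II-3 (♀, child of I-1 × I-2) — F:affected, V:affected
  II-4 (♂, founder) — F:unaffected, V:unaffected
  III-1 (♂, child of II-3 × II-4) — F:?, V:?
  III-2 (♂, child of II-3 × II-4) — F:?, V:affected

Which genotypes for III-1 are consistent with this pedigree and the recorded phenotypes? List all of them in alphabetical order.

F/I-1 ? ·: ff|Ff|FF
F/I-2 aff ·: Ff|FF
F/II-1 ? I-1×I-2: ff|Ff|FF
F/II-2 aff I-1×I-2: Ff|FF
F/II-3 aff I-1×I-2: Ff|FF
F/II-4 un ·: ff
F/III-1 ? II-3×II-4: ff|Ff
F/III-2 ? II-3×II-4: ff|Ff
⇒ F over [I-1,I-2,II-1,II-2,II-3,II-4,III-1,III-2]: 83 consistent
V/I-1 aff ·: Vv|VV
V/I-2 ? ·: vv|Vv|VV
V/II-1 ? I-1×I-2: vv|Vv|VV
V/II-2 ? I-1×I-2: vv|Vv|VV
V/II-3 aff I-1×I-2: Vv|VV
V/II-4 un ·: vv
V/III-1 ? II-3×II-4: vv|Vv
V/III-2 aff II-3×II-4: Vv
⇒ V over [I-1,I-2,II-1,II-2,II-3,II-4,III-1,III-2]: 62 consistent

III-1 ∈ {Ff Vv, Ff vv, ff Vv, ff vv}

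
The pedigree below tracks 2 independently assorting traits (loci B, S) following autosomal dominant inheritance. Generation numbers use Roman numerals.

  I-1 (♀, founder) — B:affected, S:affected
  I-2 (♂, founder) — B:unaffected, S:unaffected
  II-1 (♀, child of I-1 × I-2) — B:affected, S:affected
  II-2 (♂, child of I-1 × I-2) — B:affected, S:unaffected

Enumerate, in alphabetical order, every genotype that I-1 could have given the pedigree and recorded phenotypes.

B/I-1 aff ·: Bb|BB
B/I-2 un ·: bb
B/II-1 aff I-1×I-2: Bb
B/II-2 aff I-1×I-2: Bb
⇒ B over [I-1,I-2,II-1,II-2]: 2 consistent
S/I-1 aff ·: Ss
S/I-2 un ·: ss
S/II-1 aff I-1×I-2: Ss
S/II-2 un I-1×I-2: ss
⇒ S over [I-1,I-2,II-1,II-2]: 1 consistent

I-1 ∈ {BB Ss, Bb Ss}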